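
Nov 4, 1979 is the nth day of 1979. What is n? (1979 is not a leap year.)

308

Days in months before Nov: 31 + 28 + 31 + 30 + 31 + 30 + 31 + 31 + 30 + 31 = 304.
Plus 4 days into Nov → day 308.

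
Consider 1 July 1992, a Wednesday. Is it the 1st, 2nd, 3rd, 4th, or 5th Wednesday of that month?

Day 1 falls in week ⌈1/7⌉ of the month.
Days 1–7 hold the 1st Wednesday, 8–14 the 2nd, 15–21 the 3rd, 22–28 the 4th, 29–31 the 5th.
1 is in the range for the 1st.

1st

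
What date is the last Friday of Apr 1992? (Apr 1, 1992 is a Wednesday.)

Apr 1992 begins on a Wednesday, so the first Friday is Apr 3 (2 days later).
Apr 1992 has 30 days. Adding weeks: 3, 10, 17, 24 — the last one ≤ 30 is the 24th.

Apr 24, 1992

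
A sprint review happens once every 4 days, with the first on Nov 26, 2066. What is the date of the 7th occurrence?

The 7th occurrence is 6 intervals after the first: 6 × 4 = 24 days after Nov 26, 2066.
Nov has 30 days — 4 days to the end of Nov leaves 20.
20 days into Dec → Dec 20, 2066.

Dec 20, 2066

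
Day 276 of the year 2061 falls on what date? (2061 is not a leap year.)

October 3, 2061

January has 31 days (276 − 31 = 245 remain).
February has 28 days (245 − 28 = 217 remain).
March has 31 days (217 − 31 = 186 remain).
April has 30 days (186 − 30 = 156 remain).
May has 31 days (156 − 31 = 125 remain).
June has 30 days (125 − 30 = 95 remain).
July has 31 days (95 − 31 = 64 remain).
August has 31 days (64 − 31 = 33 remain).
September has 30 days (33 − 30 = 3 remain).
3 into October → October 3.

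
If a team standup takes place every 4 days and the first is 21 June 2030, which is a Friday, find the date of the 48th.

The 48th occurrence is 47 intervals after the first: 47 × 4 = 188 days after 21 June 2030.
June has 30 days — 9 days to the end of June leaves 179.
July has 31 days (148 left).
August has 31 days (117 left).
September has 30 days (87 left).
October has 31 days (56 left).
November has 30 days (26 left).
26 days into December → 26 December 2030.

26 December 2030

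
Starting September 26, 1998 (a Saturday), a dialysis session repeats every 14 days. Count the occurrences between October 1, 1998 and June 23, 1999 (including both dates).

19

Occurrences land 14·i days after September 26, 1998 for i = 0, 1, 2, …
October 1, 1998 is 5 days after the start; 5 ÷ 14 = 0 remainder 5; since the remainder is 5, round up to i = 1. First occurrence in the window: #2 on October 10, 1998 (1×14 = 14 days in).
June 23, 1999 is 270 days after the start; 270 ÷ 14 = 19 remainder 4. Last occurrence in the window: #20 on June 19, 1999.
Occurrences #2 through #20: 19 in total.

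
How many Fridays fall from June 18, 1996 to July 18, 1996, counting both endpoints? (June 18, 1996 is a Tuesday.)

June 18, 1996 is a Tuesday; the first Friday on or after it is June 21, 1996 (3 days later).
From June 21, 1996 to July 18, 1996: 9 + 18 = 27 days (rest of June, July).
27 ÷ 7 = 3 full weeks with remainder 6, so 3 more Fridays after the first → 4.

4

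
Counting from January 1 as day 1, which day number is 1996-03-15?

Days in months before March: 31 + 29 = 60.
Plus 15 days into March → day 75.

75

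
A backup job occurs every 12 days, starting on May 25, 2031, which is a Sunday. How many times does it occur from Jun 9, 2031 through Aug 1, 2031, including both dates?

Occurrences land 12·i days after May 25, 2031 for i = 0, 1, 2, …
Jun 9, 2031 is 15 days after the start; 15 ÷ 12 = 1 remainder 3; since the remainder is 3, round up to i = 2. First occurrence in the window: #3 on Jun 18, 2031 (2×12 = 24 days in).
Aug 1, 2031 is 68 days after the start; 68 ÷ 12 = 5 remainder 8. Last occurrence in the window: #6 on Jul 24, 2031.
Occurrences #3 through #6: 4 in total.

4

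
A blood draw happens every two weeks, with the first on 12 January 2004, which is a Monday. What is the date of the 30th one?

The 30th occurrence is 29 intervals after the first: 29 × 14 = 406 days after 12 January 2004.
January has 31 days — 19 days to the end of January leaves 387.
February has 29 days (358 left).
March has 31 days (327 left).
April has 30 days (297 left).
May has 31 days (266 left).
June has 30 days (236 left).
July has 31 days (205 left).
August has 31 days (174 left).
September has 30 days (144 left).
October has 31 days (113 left).
November has 30 days (83 left).
December has 31 days (52 left).
January has 31 days (21 left).
21 days into February → 21 February 2005.

21 February 2005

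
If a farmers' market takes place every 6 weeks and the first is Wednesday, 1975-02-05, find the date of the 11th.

The 11th occurrence is 10 intervals after the first: 10 × 42 = 420 days after 1975-02-05.
February has 28 days — 23 days to the end of February leaves 397.
March has 31 days (366 left).
April has 30 days (336 left).
May has 31 days (305 left).
June has 30 days (275 left).
July has 31 days (244 left).
August has 31 days (213 left).
September has 30 days (183 left).
October has 31 days (152 left).
November has 30 days (122 left).
December has 31 days (91 left).
January has 31 days (60 left).
February has 29 days (31 left).
31 days into March → 1976-03-31.

1976-03-31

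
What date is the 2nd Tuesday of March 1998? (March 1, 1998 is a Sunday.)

1998-03-10

March 1998 begins on a Sunday, so the first Tuesday is March 3 (2 days later).
The 2nd Tuesday is 1 weeks later: 3 + 7 = 10.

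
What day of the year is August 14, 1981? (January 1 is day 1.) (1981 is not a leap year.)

226

Days in months before August: 31 + 28 + 31 + 30 + 31 + 30 + 31 = 212.
Plus 14 days into August → day 226.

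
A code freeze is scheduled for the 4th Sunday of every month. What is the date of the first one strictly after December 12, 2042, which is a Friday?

December 28, 2042

December 2042 starts on a Monday; its first Sunday is the 7th, so the 4th Sunday is the 28th — December 28, 2042.
December 28, 2042 is after December 12, 2042, so that is the next one.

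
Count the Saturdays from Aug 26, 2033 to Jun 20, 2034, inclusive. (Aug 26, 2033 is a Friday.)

43

Aug 26, 2033 is a Friday; the first Saturday on or after it is Aug 27, 2033 (1 day later).
From Aug 27, 2033 to Jun 20, 2034: 4 + 30 + 31 + 30 + 31 + 31 + 28 + 31 + 30 + 31 + 20 = 297 days (rest of Aug, Sep, Oct, Nov, Dec, Jan, Feb, Mar, Apr, May, Jun).
297 ÷ 7 = 42 full weeks with remainder 3, so 42 more Saturdays after the first → 43.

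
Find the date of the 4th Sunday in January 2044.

2044-01-24

The first Sunday of January 2044 is January 3.
The 4th Sunday is 3 weeks later: 3 + 21 = 24.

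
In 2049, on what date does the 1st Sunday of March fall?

The first Sunday of March 2049 is March 7.

2049-03-07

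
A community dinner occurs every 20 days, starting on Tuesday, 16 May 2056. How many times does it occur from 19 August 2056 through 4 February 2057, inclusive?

Occurrences land 20·i days after 16 May 2056 for i = 0, 1, 2, …
19 August 2056 is 95 days after the start; 95 ÷ 20 = 4 remainder 15; since the remainder is 15, round up to i = 5. First occurrence in the window: #6 on 24 August 2056 (5×20 = 100 days in).
4 February 2057 is 264 days after the start; 264 ÷ 20 = 13 remainder 4. Last occurrence in the window: #14 on 31 January 2057.
Occurrences #6 through #14: 9 in total.

9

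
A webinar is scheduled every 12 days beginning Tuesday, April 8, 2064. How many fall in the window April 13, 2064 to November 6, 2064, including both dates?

17

Occurrences land 12·i days after April 8, 2064 for i = 0, 1, 2, …
April 13, 2064 is 5 days after the start; 5 ÷ 12 = 0 remainder 5; since the remainder is 5, round up to i = 1. First occurrence in the window: #2 on April 20, 2064 (1×12 = 12 days in).
November 6, 2064 is 212 days after the start; 212 ÷ 12 = 17 remainder 8. Last occurrence in the window: #18 on October 29, 2064.
Occurrences #2 through #18: 17 in total.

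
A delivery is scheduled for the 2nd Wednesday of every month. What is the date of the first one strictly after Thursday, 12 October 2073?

October 2073 starts on a Sunday; its first Wednesday is the 4th, so the 2nd Wednesday is the 11th — 11 October 2073.
That is not after 12 October 2073, so look at November 2073.
November 2073 starts on a Wednesday; its first Wednesday is the 1st, so the 2nd Wednesday is the 8th — 8 November 2073.

8 November 2073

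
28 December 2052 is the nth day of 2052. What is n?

Days in months before December: 31 + 29 + 31 + 30 + 31 + 30 + 31 + 31 + 30 + 31 + 30 = 335.
Plus 28 days into December → day 363.

363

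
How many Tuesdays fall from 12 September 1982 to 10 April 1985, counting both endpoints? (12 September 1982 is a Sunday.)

12 September 1982 is a Sunday; the first Tuesday on or after it is 14 September 1982 (2 days later).
From 14 September 1982 to 10 April 1985: 108 + 365 + 366 + 100 = 939 days (rest of 1982, 1983, 1984, to 10 April 1985 in 1985).
939 ÷ 7 = 134 full weeks with remainder 1, so 134 more Tuesdays after the first → 135.

135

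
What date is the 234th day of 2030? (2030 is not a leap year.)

2030-08-22

January has 31 days (234 − 31 = 203 remain).
February has 28 days (203 − 28 = 175 remain).
March has 31 days (175 − 31 = 144 remain).
April has 30 days (144 − 30 = 114 remain).
May has 31 days (114 − 31 = 83 remain).
June has 30 days (83 − 30 = 53 remain).
July has 31 days (53 − 31 = 22 remain).
22 into August → August 22.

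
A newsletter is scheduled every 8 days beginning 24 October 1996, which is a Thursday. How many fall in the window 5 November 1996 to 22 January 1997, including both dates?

10

Occurrences land 8·i days after 24 October 1996 for i = 0, 1, 2, …
5 November 1996 is 12 days after the start; 12 ÷ 8 = 1 remainder 4; since the remainder is 4, round up to i = 2. First occurrence in the window: #3 on 9 November 1996 (2×8 = 16 days in).
22 January 1997 is 90 days after the start; 90 ÷ 8 = 11 remainder 2. Last occurrence in the window: #12 on 20 January 1997.
Occurrences #3 through #12: 10 in total.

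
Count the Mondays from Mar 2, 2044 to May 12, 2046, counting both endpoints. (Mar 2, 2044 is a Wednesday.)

Mar 2, 2044 is a Wednesday; the first Monday on or after it is Mar 7, 2044 (5 days later).
From Mar 7, 2044 to May 12, 2046: 299 + 365 + 132 = 796 days (rest of 2044, 2045, to May 12, 2046 in 2046).
796 ÷ 7 = 113 full weeks with remainder 5, so 113 more Mondays after the first → 114.

114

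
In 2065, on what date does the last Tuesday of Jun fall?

Jun 2065 begins on a Monday, so the first Tuesday is Jun 2 (1 day later).
Jun 2065 has 30 days. Adding weeks: 2, 9, 16, 23, 30 — the last one ≤ 30 is the 30th.

Jun 30, 2065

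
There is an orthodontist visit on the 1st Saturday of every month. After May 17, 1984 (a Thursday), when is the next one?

June 2, 1984

May 1984 starts on a Tuesday, so its 1st Saturday is May 5, 1984 (4 days in).
That is not after May 17, 1984, so look at June 1984.
June 1984 starts on a Friday, so its 1st Saturday is June 2, 1984 (1 day in).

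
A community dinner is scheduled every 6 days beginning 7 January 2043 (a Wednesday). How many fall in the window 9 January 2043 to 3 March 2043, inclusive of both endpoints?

9

Occurrences land 6·i days after 7 January 2043 for i = 0, 1, 2, …
9 January 2043 is 2 days after the start; 2 ÷ 6 = 0 remainder 2; since the remainder is 2, round up to i = 1. First occurrence in the window: #2 on 13 January 2043 (1×6 = 6 days in).
3 March 2043 is 55 days after the start; 55 ÷ 6 = 9 remainder 1. Last occurrence in the window: #10 on 2 March 2043.
Occurrences #2 through #10: 9 in total.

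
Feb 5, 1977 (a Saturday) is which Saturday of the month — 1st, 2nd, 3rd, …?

1st

Day 5 falls in week ⌈5/7⌉ of the month.
Days 1–7 hold the 1st Saturday, 8–14 the 2nd, 15–21 the 3rd, 22–28 the 4th, 29–31 the 5th.
5 is in the range for the 1st.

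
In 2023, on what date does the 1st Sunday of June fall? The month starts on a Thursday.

4 June 2023

June 2023 begins on a Thursday, so the first Sunday is June 4 (3 days later).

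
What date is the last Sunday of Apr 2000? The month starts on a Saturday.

Apr 30, 2000

Apr 2000 begins on a Saturday, so the first Sunday is Apr 2 (1 day later).
Apr 2000 has 30 days. Adding weeks: 2, 9, 16, 23, 30 — the last one ≤ 30 is the 30th.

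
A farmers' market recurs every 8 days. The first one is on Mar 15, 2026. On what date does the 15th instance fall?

Jul 5, 2026

The 15th occurrence is 14 intervals after the first: 14 × 8 = 112 days after Mar 15, 2026.
Mar has 31 days — 16 days to the end of Mar leaves 96.
Apr has 30 days (66 left).
May has 31 days (35 left).
Jun has 30 days (5 left).
5 days into Jul → Jul 5, 2026.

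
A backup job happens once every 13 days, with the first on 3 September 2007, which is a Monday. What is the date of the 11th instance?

11 January 2008

The 11th occurrence is 10 intervals after the first: 10 × 13 = 130 days after 3 September 2007.
September has 30 days — 27 days to the end of September leaves 103.
October has 31 days (72 left).
November has 30 days (42 left).
December has 31 days (11 left).
11 days into January → 11 January 2008.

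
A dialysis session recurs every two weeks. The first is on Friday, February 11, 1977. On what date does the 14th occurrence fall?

The 14th occurrence is 13 intervals after the first: 13 × 14 = 182 days after February 11, 1977.
February has 28 days — 17 days to the end of February leaves 165.
March has 31 days (134 left).
April has 30 days (104 left).
May has 31 days (73 left).
June has 30 days (43 left).
July has 31 days (12 left).
12 days into August → August 12, 1977.

August 12, 1977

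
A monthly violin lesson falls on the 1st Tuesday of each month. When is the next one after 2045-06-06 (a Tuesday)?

2045-07-04

June 2045 starts on a Thursday, so its 1st Tuesday is 2045-06-06 (5 days in).
That is not after 2045-06-06, so look at July 2045.
July 2045 starts on a Saturday, so its 1st Tuesday is 2045-07-04 (3 days in).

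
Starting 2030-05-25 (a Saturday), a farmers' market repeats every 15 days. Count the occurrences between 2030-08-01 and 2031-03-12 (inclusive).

15

Occurrences land 15·i days after 2030-05-25 for i = 0, 1, 2, …
2030-08-01 is 68 days after the start; 68 ÷ 15 = 4 remainder 8; since the remainder is 8, round up to i = 5. First occurrence in the window: #6 on 2030-08-08 (5×15 = 75 days in).
2031-03-12 is 291 days after the start; 291 ÷ 15 = 19 remainder 6. Last occurrence in the window: #20 on 2031-03-06.
Occurrences #6 through #20: 15 in total.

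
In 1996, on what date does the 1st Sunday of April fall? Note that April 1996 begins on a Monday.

1996-04-07

April 1996 begins on a Monday, so the first Sunday is April 7 (6 days later).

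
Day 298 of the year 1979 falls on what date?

January has 31 days (298 − 31 = 267 remain).
February has 28 days (267 − 28 = 239 remain).
March has 31 days (239 − 31 = 208 remain).
April has 30 days (208 − 30 = 178 remain).
May has 31 days (178 − 31 = 147 remain).
June has 30 days (147 − 30 = 117 remain).
July has 31 days (117 − 31 = 86 remain).
August has 31 days (86 − 31 = 55 remain).
September has 30 days (55 − 30 = 25 remain).
25 into October → October 25.

October 25, 1979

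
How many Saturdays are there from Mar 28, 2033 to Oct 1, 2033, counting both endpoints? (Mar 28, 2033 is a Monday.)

Mar 28, 2033 is a Monday; the first Saturday on or after it is Apr 2, 2033 (5 days later).
From Apr 2, 2033 to Oct 1, 2033: 28 + 31 + 30 + 31 + 31 + 30 + 1 = 182 days (rest of Apr, May, Jun, Jul, Aug, Sep, Oct).
182 ÷ 7 = 26 full weeks with remainder 0, so 26 more Saturdays after the first → 27.

27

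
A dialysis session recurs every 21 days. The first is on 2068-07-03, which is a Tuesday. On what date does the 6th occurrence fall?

2068-10-16

The 6th occurrence is 5 intervals after the first: 5 × 21 = 105 days after 2068-07-03.
July has 31 days — 28 days to the end of July leaves 77.
August has 31 days (46 left).
September has 30 days (16 left).
16 days into October → 2068-10-16.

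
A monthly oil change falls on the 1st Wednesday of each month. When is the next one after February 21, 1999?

February 1999 starts on a Monday, so its 1st Wednesday is February 3, 1999 (2 days in).
That is not after February 21, 1999, so look at March 1999.
March 1999 starts on a Monday, so its 1st Wednesday is March 3, 1999 (2 days in).

March 3, 1999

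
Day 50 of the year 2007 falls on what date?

2007-02-19

January has 31 days (50 − 31 = 19 remain).
19 into February → February 19.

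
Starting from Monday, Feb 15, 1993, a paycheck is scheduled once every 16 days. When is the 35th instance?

Aug 13, 1994

The 35th occurrence is 34 intervals after the first: 34 × 16 = 544 days after Feb 15, 1993.
Feb has 28 days — 13 days to the end of Feb leaves 531.
From end of Feb to end of 1993 is 306 days (225 left).
Jan has 31 days (194 left).
Feb has 28 days (166 left).
Mar has 31 days (135 left).
Apr has 30 days (105 left).
May has 31 days (74 left).
Jun has 30 days (44 left).
Jul has 31 days (13 left).
13 days into Aug → Aug 13, 1994.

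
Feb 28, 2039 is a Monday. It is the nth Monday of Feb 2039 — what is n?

4th

Day 28 falls in week ⌈28/7⌉ of the month.
Days 1–7 hold the 1st Monday, 8–14 the 2nd, 15–21 the 3rd, 22–28 the 4th, 29–31 the 5th.
28 is in the range for the 4th.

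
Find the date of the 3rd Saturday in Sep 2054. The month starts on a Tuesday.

Sep 19, 2054

Sep 2054 begins on a Tuesday, so the first Saturday is Sep 5 (4 days later).
The 3rd Saturday is 2 weeks later: 5 + 14 = 19.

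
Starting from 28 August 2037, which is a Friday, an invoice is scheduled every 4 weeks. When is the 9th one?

The 9th occurrence is 8 intervals after the first: 8 × 28 = 224 days after 28 August 2037.
August has 31 days — 3 days to the end of August leaves 221.
September has 30 days (191 left).
October has 31 days (160 left).
November has 30 days (130 left).
December has 31 days (99 left).
January has 31 days (68 left).
February has 28 days (40 left).
March has 31 days (9 left).
9 days into April → 9 April 2038.

9 April 2038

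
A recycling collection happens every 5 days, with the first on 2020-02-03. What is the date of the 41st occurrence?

The 41st occurrence is 40 intervals after the first: 40 × 5 = 200 days after 2020-02-03.
February has 29 days — 26 days to the end of February leaves 174.
March has 31 days (143 left).
April has 30 days (113 left).
May has 31 days (82 left).
June has 30 days (52 left).
July has 31 days (21 left).
21 days into August → 2020-08-21.

2020-08-21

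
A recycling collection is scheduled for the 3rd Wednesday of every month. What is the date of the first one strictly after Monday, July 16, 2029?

July 2029 starts on a Sunday; its first Wednesday is the 4th, so the 3rd Wednesday is the 18th — July 18, 2029.
July 18, 2029 is after July 16, 2029, so that is the next one.

July 18, 2029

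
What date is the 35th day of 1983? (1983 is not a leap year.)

January has 31 days (35 − 31 = 4 remain).
4 into February → February 4.

February 4, 1983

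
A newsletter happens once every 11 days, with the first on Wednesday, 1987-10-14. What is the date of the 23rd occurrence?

1988-06-12

The 23rd occurrence is 22 intervals after the first: 22 × 11 = 242 days after 1987-10-14.
October has 31 days — 17 days to the end of October leaves 225.
November has 30 days (195 left).
December has 31 days (164 left).
January has 31 days (133 left).
February has 29 days (104 left).
March has 31 days (73 left).
April has 30 days (43 left).
May has 31 days (12 left).
12 days into June → 1988-06-12.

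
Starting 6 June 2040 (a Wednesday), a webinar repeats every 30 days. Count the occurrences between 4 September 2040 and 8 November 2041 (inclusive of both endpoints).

15

Occurrences land 30·i days after 6 June 2040 for i = 0, 1, 2, …
4 September 2040 is 90 days after the start; 90 ÷ 30 = 3 remainder 0. First occurrence in the window: #4 on 4 September 2040 (3×30 = 90 days in).
8 November 2041 is 520 days after the start; 520 ÷ 30 = 17 remainder 10. Last occurrence in the window: #18 on 29 October 2041.
Occurrences #4 through #18: 15 in total.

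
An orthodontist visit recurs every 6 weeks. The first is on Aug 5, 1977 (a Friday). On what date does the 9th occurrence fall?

The 9th occurrence is 8 intervals after the first: 8 × 42 = 336 days after Aug 5, 1977.
Aug has 31 days — 26 days to the end of Aug leaves 310.
Sep has 30 days (280 left).
Oct has 31 days (249 left).
Nov has 30 days (219 left).
Dec has 31 days (188 left).
Jan has 31 days (157 left).
Feb has 28 days (129 left).
Mar has 31 days (98 left).
Apr has 30 days (68 left).
May has 31 days (37 left).
Jun has 30 days (7 left).
7 days into Jul → Jul 7, 1978.

Jul 7, 1978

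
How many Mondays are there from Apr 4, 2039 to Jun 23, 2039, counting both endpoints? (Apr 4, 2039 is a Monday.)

12

Apr 4, 2039 is a Monday; the first Monday on or after it is Apr 4, 2039.
From Apr 4, 2039 to Jun 23, 2039: 26 + 31 + 23 = 80 days (rest of Apr, May, Jun).
80 ÷ 7 = 11 full weeks with remainder 3, so 11 more Mondays after the first → 12.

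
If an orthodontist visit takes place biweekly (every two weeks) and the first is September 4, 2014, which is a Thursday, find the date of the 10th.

January 8, 2015

The 10th occurrence is 9 intervals after the first: 9 × 14 = 126 days after September 4, 2014.
September has 30 days — 26 days to the end of September leaves 100.
October has 31 days (69 left).
November has 30 days (39 left).
December has 31 days (8 left).
8 days into January → January 8, 2015.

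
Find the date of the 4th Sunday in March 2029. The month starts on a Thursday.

March 2029 begins on a Thursday, so the first Sunday is March 4 (3 days later).
The 4th Sunday is 3 weeks later: 4 + 21 = 25.

2029-03-25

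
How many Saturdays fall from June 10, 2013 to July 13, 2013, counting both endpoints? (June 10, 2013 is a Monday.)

June 10, 2013 is a Monday; the first Saturday on or after it is June 15, 2013 (5 days later).
From June 15, 2013 to July 13, 2013: 15 + 13 = 28 days (rest of June, July).
28 ÷ 7 = 4 full weeks with remainder 0, so 4 more Saturdays after the first → 5.

5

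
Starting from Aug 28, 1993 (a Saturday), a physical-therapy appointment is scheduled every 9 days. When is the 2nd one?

Sep 6, 1993

The 2nd occurrence is 1 interval after the first: 1 × 9 = 9 days after Aug 28, 1993.
Aug has 31 days — 3 days to the end of Aug leaves 6.
6 days into Sep → Sep 6, 1993.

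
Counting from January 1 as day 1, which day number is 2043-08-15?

227

Days in months before August: 31 + 28 + 31 + 30 + 31 + 30 + 31 = 212.
Plus 15 days into August → day 227.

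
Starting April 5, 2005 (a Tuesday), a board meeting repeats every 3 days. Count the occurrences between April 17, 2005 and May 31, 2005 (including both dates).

15

Occurrences land 3·i days after April 5, 2005 for i = 0, 1, 2, …
April 17, 2005 is 12 days after the start; 12 ÷ 3 = 4 remainder 0. First occurrence in the window: #5 on April 17, 2005 (4×3 = 12 days in).
May 31, 2005 is 56 days after the start; 56 ÷ 3 = 18 remainder 2. Last occurrence in the window: #19 on May 29, 2005.
Occurrences #5 through #19: 15 in total.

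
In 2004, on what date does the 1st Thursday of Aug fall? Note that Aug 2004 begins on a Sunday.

Aug 5, 2004

Aug 2004 begins on a Sunday, so the first Thursday is Aug 5 (4 days later).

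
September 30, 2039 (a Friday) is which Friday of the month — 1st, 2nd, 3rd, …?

5th

Day 30 falls in week ⌈30/7⌉ of the month.
Days 1–7 hold the 1st Friday, 8–14 the 2nd, 15–21 the 3rd, 22–28 the 4th, 29–31 the 5th.
30 is in the range for the 5th.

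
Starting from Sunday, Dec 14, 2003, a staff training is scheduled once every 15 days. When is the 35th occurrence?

The 35th occurrence is 34 intervals after the first: 34 × 15 = 510 days after Dec 14, 2003.
Dec has 31 days — 17 days to the end of Dec leaves 493.
2004 has 366 days (127 left).
Jan has 31 days (96 left).
Feb has 28 days (68 left).
Mar has 31 days (37 left).
Apr has 30 days (7 left).
7 days into May → May 7, 2005.

May 7, 2005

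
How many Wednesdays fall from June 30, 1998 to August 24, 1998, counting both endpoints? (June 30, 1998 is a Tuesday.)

8

June 30, 1998 is a Tuesday; the first Wednesday on or after it is July 1, 1998 (1 day later).
From July 1, 1998 to August 24, 1998: 30 + 24 = 54 days (rest of July, August).
54 ÷ 7 = 7 full weeks with remainder 5, so 7 more Wednesdays after the first → 8.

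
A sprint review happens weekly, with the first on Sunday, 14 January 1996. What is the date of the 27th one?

The 27th occurrence is 26 intervals after the first: 26 × 7 = 182 days after 14 January 1996.
January has 31 days — 17 days to the end of January leaves 165.
February has 29 days (136 left).
March has 31 days (105 left).
April has 30 days (75 left).
May has 31 days (44 left).
June has 30 days (14 left).
14 days into July → 14 July 1996.

14 July 1996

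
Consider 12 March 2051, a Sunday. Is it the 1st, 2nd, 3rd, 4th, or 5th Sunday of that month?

Day 12 falls in week ⌈12/7⌉ of the month.
Days 1–7 hold the 1st Sunday, 8–14 the 2nd, 15–21 the 3rd, 22–28 the 4th, 29–31 the 5th.
12 is in the range for the 2nd.

2nd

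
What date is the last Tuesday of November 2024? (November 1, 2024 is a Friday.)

November 2024 begins on a Friday, so the first Tuesday is November 5 (4 days later).
November 2024 has 30 days. Adding weeks: 5, 12, 19, 26 — the last one ≤ 30 is the 26th.

2024-11-26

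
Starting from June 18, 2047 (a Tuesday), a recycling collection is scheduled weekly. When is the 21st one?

November 5, 2047

The 21st occurrence is 20 intervals after the first: 20 × 7 = 140 days after June 18, 2047.
June has 30 days — 12 days to the end of June leaves 128.
July has 31 days (97 left).
August has 31 days (66 left).
September has 30 days (36 left).
October has 31 days (5 left).
5 days into November → November 5, 2047.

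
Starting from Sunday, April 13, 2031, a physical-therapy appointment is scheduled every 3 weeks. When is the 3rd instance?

The 3rd occurrence is 2 intervals after the first: 2 × 21 = 42 days after April 13, 2031.
April has 30 days — 17 days to the end of April leaves 25.
25 days into May → May 25, 2031.

May 25, 2031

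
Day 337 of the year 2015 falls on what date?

Jan has 31 days (337 − 31 = 306 remain).
Feb has 28 days (306 − 28 = 278 remain).
Mar has 31 days (278 − 31 = 247 remain).
Apr has 30 days (247 − 30 = 217 remain).
May has 31 days (217 − 31 = 186 remain).
Jun has 30 days (186 − 30 = 156 remain).
Jul has 31 days (156 − 31 = 125 remain).
Aug has 31 days (125 − 31 = 94 remain).
Sep has 30 days (94 − 30 = 64 remain).
Oct has 31 days (64 − 31 = 33 remain).
Nov has 30 days (33 − 30 = 3 remain).
3 into Dec → Dec 3.

Dec 3, 2015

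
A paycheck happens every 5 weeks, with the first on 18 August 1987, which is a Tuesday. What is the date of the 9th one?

The 9th occurrence is 8 intervals after the first: 8 × 35 = 280 days after 18 August 1987.
August has 31 days — 13 days to the end of August leaves 267.
September has 30 days (237 left).
October has 31 days (206 left).
November has 30 days (176 left).
December has 31 days (145 left).
January has 31 days (114 left).
February has 29 days (85 left).
March has 31 days (54 left).
April has 30 days (24 left).
24 days into May → 24 May 1988.

24 May 1988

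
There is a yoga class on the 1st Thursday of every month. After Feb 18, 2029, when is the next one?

Mar 1, 2029

Feb 2029 starts on a Thursday, so its 1st Thursday is Feb 1, 2029.
That is not after Feb 18, 2029, so look at Mar 2029.
Mar 2029 starts on a Thursday, so its 1st Thursday is Mar 1, 2029.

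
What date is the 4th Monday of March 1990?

March 26, 1990

March 1990 begins on a Thursday, so the first Monday is March 5 (4 days later).
The 4th Monday is 3 weeks later: 5 + 21 = 26.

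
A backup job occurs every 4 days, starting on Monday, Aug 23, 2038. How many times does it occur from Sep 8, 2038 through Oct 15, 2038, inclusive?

Occurrences land 4·i days after Aug 23, 2038 for i = 0, 1, 2, …
Sep 8, 2038 is 16 days after the start; 16 ÷ 4 = 4 remainder 0. First occurrence in the window: #5 on Sep 8, 2038 (4×4 = 16 days in).
Oct 15, 2038 is 53 days after the start; 53 ÷ 4 = 13 remainder 1. Last occurrence in the window: #14 on Oct 14, 2038.
Occurrences #5 through #14: 10 in total.

10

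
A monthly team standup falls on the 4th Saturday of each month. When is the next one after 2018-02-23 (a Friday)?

2018-02-24

February 2018 starts on a Thursday; its first Saturday is the 3rd, so the 4th Saturday is the 24th — 2018-02-24.
2018-02-24 is after 2018-02-23, so that is the next one.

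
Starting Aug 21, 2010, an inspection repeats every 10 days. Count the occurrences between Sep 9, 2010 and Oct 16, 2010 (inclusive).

Occurrences land 10·i days after Aug 21, 2010 for i = 0, 1, 2, …
Sep 9, 2010 is 19 days after the start; 19 ÷ 10 = 1 remainder 9; since the remainder is 9, round up to i = 2. First occurrence in the window: #3 on Sep 10, 2010 (2×10 = 20 days in).
Oct 16, 2010 is 56 days after the start; 56 ÷ 10 = 5 remainder 6. Last occurrence in the window: #6 on Oct 10, 2010.
Occurrences #3 through #6: 4 in total.

4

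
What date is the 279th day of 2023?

2023-10-06

January has 31 days (279 − 31 = 248 remain).
February has 28 days (248 − 28 = 220 remain).
March has 31 days (220 − 31 = 189 remain).
April has 30 days (189 − 30 = 159 remain).
May has 31 days (159 − 31 = 128 remain).
June has 30 days (128 − 30 = 98 remain).
July has 31 days (98 − 31 = 67 remain).
August has 31 days (67 − 31 = 36 remain).
September has 30 days (36 − 30 = 6 remain).
6 into October → October 6.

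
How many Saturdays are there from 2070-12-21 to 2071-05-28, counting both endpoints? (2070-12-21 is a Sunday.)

2070-12-21 is a Sunday; the first Saturday on or after it is 2070-12-27 (6 days later).
From 2070-12-27 to 2071-05-28: 4 + 31 + 28 + 31 + 30 + 28 = 152 days (rest of December, January, February, March, April, May).
152 ÷ 7 = 21 full weeks with remainder 5, so 21 more Saturdays after the first → 22.

22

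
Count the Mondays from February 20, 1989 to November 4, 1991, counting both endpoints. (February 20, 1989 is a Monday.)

February 20, 1989 is a Monday; the first Monday on or after it is February 20, 1989.
From February 20, 1989 to November 4, 1991: 314 + 365 + 308 = 987 days (rest of 1989, 1990, to November 4, 1991 in 1991).
987 ÷ 7 = 141 full weeks with remainder 0, so 141 more Mondays after the first → 142.

142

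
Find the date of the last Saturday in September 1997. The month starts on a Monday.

September 1997 begins on a Monday, so the first Saturday is September 6 (5 days later).
September 1997 has 30 days. Adding weeks: 6, 13, 20, 27 — the last one ≤ 30 is the 27th.

1997-09-27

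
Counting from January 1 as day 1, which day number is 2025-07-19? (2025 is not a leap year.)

Days in months before July: 31 + 28 + 31 + 30 + 31 + 30 = 181.
Plus 19 days into July → day 200.

200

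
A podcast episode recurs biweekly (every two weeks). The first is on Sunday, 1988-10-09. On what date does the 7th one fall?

The 7th occurrence is 6 intervals after the first: 6 × 14 = 84 days after 1988-10-09.
October has 31 days — 22 days to the end of October leaves 62.
November has 30 days (32 left).
December has 31 days (1 left).
1 day into January → 1989-01-01.

1989-01-01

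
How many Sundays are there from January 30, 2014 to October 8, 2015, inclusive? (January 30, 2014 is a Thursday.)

88

January 30, 2014 is a Thursday; the first Sunday on or after it is February 2, 2014 (3 days later).
From February 2, 2014 to October 8, 2015: 332 + 281 = 613 days (rest of 2014, to October 8, 2015 in 2015).
613 ÷ 7 = 87 full weeks with remainder 4, so 87 more Sundays after the first → 88.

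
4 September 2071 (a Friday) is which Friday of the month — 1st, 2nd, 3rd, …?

1st

Day 4 falls in week ⌈4/7⌉ of the month.
Days 1–7 hold the 1st Friday, 8–14 the 2nd, 15–21 the 3rd, 22–28 the 4th, 29–31 the 5th.
4 is in the range for the 1st.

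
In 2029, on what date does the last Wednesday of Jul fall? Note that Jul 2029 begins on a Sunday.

Jul 25, 2029

Jul 2029 begins on a Sunday, so the first Wednesday is Jul 4 (3 days later).
Jul 2029 has 31 days. Adding weeks: 4, 11, 18, 25 — the last one ≤ 31 is the 25th.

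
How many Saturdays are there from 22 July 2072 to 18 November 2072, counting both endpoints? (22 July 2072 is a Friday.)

17

22 July 2072 is a Friday; the first Saturday on or after it is 23 July 2072 (1 day later).
From 23 July 2072 to 18 November 2072: 8 + 31 + 30 + 31 + 18 = 118 days (rest of July, August, September, October, November).
118 ÷ 7 = 16 full weeks with remainder 6, so 16 more Saturdays after the first → 17.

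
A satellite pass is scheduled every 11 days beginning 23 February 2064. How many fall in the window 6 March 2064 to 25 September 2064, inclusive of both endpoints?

Occurrences land 11·i days after 23 February 2064 for i = 0, 1, 2, …
6 March 2064 is 12 days after the start; 12 ÷ 11 = 1 remainder 1; since the remainder is 1, round up to i = 2. First occurrence in the window: #3 on 16 March 2064 (2×11 = 22 days in).
25 September 2064 is 215 days after the start; 215 ÷ 11 = 19 remainder 6. Last occurrence in the window: #20 on 19 September 2064.
Occurrences #3 through #20: 18 in total.

18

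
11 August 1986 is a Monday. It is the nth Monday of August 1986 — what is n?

Day 11 falls in week ⌈11/7⌉ of the month.
Days 1–7 hold the 1st Monday, 8–14 the 2nd, 15–21 the 3rd, 22–28 the 4th, 29–31 the 5th.
11 is in the range for the 2nd.

2nd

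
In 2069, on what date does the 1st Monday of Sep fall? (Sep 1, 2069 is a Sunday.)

Sep 2069 begins on a Sunday, so the first Monday is Sep 2 (1 day later).

Sep 2, 2069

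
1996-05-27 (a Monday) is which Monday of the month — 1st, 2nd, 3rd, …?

4th

Day 27 falls in week ⌈27/7⌉ of the month.
Days 1–7 hold the 1st Monday, 8–14 the 2nd, 15–21 the 3rd, 22–28 the 4th, 29–31 the 5th.
27 is in the range for the 4th.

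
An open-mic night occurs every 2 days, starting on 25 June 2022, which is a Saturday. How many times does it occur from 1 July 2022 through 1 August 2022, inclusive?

Occurrences land 2·i days after 25 June 2022 for i = 0, 1, 2, …
1 July 2022 is 6 days after the start; 6 ÷ 2 = 3 remainder 0. First occurrence in the window: #4 on 1 July 2022 (3×2 = 6 days in).
1 August 2022 is 37 days after the start; 37 ÷ 2 = 18 remainder 1. Last occurrence in the window: #19 on 31 July 2022.
Occurrences #4 through #19: 16 in total.

16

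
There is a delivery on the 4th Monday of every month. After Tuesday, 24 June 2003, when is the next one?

28 July 2003

June 2003 starts on a Sunday; its first Monday is the 2nd, so the 4th Monday is the 23rd — 23 June 2003.
That is not after 24 June 2003, so look at July 2003.
July 2003 starts on a Tuesday; its first Monday is the 7th, so the 4th Monday is the 28th — 28 July 2003.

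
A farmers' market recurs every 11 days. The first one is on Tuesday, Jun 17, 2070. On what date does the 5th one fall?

The 5th occurrence is 4 intervals after the first: 4 × 11 = 44 days after Jun 17, 2070.
Jun has 30 days — 13 days to the end of Jun leaves 31.
31 days into Jul → Jul 31, 2070.

Jul 31, 2070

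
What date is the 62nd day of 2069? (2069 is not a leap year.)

3 March 2069

January has 31 days (62 − 31 = 31 remain).
February has 28 days (31 − 28 = 3 remain).
3 into March → March 3.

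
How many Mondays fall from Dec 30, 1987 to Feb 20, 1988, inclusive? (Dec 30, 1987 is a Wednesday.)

7

Dec 30, 1987 is a Wednesday; the first Monday on or after it is Jan 4, 1988 (5 days later).
From Jan 4, 1988 to Feb 20, 1988: 27 + 20 = 47 days (rest of Jan, Feb).
47 ÷ 7 = 6 full weeks with remainder 5, so 6 more Mondays after the first → 7.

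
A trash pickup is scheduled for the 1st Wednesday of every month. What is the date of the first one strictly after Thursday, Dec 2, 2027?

Dec 2027 starts on a Wednesday, so its 1st Wednesday is Dec 1, 2027.
That is not after Dec 2, 2027, so look at Jan 2028.
Jan 2028 starts on a Saturday, so its 1st Wednesday is Jan 5, 2028 (4 days in).

Jan 5, 2028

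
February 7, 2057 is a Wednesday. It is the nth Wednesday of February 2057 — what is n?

Day 7 falls in week ⌈7/7⌉ of the month.
Days 1–7 hold the 1st Wednesday, 8–14 the 2nd, 15–21 the 3rd, 22–28 the 4th, 29–31 the 5th.
7 is in the range for the 1st.

1st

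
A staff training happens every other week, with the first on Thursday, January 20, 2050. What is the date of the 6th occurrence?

March 31, 2050

The 6th occurrence is 5 intervals after the first: 5 × 14 = 70 days after January 20, 2050.
January has 31 days — 11 days to the end of January leaves 59.
February has 28 days (31 left).
31 days into March → March 31, 2050.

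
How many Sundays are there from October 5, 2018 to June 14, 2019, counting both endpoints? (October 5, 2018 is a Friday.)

October 5, 2018 is a Friday; the first Sunday on or after it is October 7, 2018 (2 days later).
From October 7, 2018 to June 14, 2019: 24 + 30 + 31 + 31 + 28 + 31 + 30 + 31 + 14 = 250 days (rest of October, November, December, January, February, March, April, May, June).
250 ÷ 7 = 35 full weeks with remainder 5, so 35 more Sundays after the first → 36.

36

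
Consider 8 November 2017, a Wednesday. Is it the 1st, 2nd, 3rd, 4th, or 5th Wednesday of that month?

2nd

Day 8 falls in week ⌈8/7⌉ of the month.
Days 1–7 hold the 1st Wednesday, 8–14 the 2nd, 15–21 the 3rd, 22–28 the 4th, 29–31 the 5th.
8 is in the range for the 2nd.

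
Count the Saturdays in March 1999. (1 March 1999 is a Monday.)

4

1 March 1999 is a Monday; the first Saturday on or after it is 6 March 1999 (5 days later).
From 6 March 1999 to 31 March 1999 is 31 − 6 = 25 days.
25 ÷ 7 = 3 full weeks with remainder 4, so 3 more Saturdays after the first → 4.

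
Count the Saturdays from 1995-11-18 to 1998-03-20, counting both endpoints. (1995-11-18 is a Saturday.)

122

1995-11-18 is a Saturday; the first Saturday on or after it is 1995-11-18.
From 1995-11-18 to 1998-03-20: 43 + 366 + 365 + 79 = 853 days (rest of 1995, 1996, 1997, to 1998-03-20 in 1998).
853 ÷ 7 = 121 full weeks with remainder 6, so 121 more Saturdays after the first → 122.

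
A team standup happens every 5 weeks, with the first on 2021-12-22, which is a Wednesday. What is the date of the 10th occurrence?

The 10th occurrence is 9 intervals after the first: 9 × 35 = 315 days after 2021-12-22.
December has 31 days — 9 days to the end of December leaves 306.
January has 31 days (275 left).
February has 28 days (247 left).
March has 31 days (216 left).
April has 30 days (186 left).
May has 31 days (155 left).
June has 30 days (125 left).
July has 31 days (94 left).
August has 31 days (63 left).
September has 30 days (33 left).
October has 31 days (2 left).
2 days into November → 2022-11-02.

2022-11-02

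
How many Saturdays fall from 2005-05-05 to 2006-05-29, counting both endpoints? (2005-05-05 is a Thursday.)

2005-05-05 is a Thursday; the first Saturday on or after it is 2005-05-07 (2 days later).
From 2005-05-07 to 2006-05-29: 238 + 149 = 387 days (rest of 2005, to 2006-05-29 in 2006).
387 ÷ 7 = 55 full weeks with remainder 2, so 55 more Saturdays after the first → 56.

56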